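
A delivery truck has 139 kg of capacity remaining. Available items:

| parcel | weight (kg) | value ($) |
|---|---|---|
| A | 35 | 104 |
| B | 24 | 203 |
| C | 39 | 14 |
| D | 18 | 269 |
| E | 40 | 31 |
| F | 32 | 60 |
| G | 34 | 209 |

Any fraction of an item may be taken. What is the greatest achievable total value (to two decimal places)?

837.50

Sort by value per unit weight and fill in that order.
Order: D (269/18=14.94) > B (203/24=8.46) > G (209/34=6.15) > A (104/35=2.97) > F (60/32=1.88) > E (31/40=0.78) > C (14/39=0.36)
Fill: take D (18 @ 269) → take B (24 @ 203) → take G (34 @ 209) → take A (35 @ 104) → take 28/32 of F → 52.50; 139/139 used.
Total value = 837.50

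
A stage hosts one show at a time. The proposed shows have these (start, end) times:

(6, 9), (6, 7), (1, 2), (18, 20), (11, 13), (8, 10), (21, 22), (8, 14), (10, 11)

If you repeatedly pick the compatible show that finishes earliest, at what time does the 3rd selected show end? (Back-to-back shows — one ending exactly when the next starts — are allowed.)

Sort by end time and greedily take each interval whose start is ≥ the last chosen end.
By end time: (1,2), (6,7), (6,9), (8,10), (10,11), (11,13), (8,14), (18,20), (21,22).
Pick (1,2); next start ≥ 2 → (6,7); next start ≥ 7 → (8,10); next start ≥ 10 → (10,11); next start ≥ 11 → (11,13); next start ≥ 13 → (18,20); next start ≥ 20 → (21,22).
Selected: (1,2) (6,7) (8,10) (10,11) (11,13) (18,20) (21,22)

10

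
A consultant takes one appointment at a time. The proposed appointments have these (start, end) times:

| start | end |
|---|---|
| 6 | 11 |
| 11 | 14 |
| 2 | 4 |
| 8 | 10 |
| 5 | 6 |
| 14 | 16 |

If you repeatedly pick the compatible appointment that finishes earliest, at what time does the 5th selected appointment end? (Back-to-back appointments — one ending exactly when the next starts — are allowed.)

16

Sorted by end: (2,4)  (5,6)  (8,10)  (6,11)  (11,14)  (14,16)
take (2,4); take (5,6); take (8,10); take (11,14); take (14,16).
Selected: (2,4) (5,6) (8,10) (11,14) (14,16)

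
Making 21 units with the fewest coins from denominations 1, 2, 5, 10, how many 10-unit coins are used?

2

Greedy: take as many of the largest coin as possible, then repeat with the remainder.
21 = 2×10 + 1×1
Count of 10: 2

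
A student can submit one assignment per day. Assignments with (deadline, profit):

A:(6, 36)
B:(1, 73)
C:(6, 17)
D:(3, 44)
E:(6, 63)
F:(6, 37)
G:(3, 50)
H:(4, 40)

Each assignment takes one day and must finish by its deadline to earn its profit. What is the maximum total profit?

307

Profit order: B=73 E=63 G=50 D=44 H=40 F=37 A=36 C=17
Assign: B→slot 1, E→slot 6, G→slot 3, D→slot 2, H→slot 4, F→slot 5, A skipped, C skipped.
Slots: [1:B] [2:D] [3:G] [4:H] [5:F] [6:E]
Profit = 73 + 44 + 50 + 40 + 37 + 63 = 307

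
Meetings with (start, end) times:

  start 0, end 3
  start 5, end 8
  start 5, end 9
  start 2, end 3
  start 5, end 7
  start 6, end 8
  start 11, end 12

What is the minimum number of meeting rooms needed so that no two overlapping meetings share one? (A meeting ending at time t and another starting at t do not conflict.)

4

Count concurrent intervals with a sweep; the peak is the room count.
Events (time:±→running): 0:+→1 2:+→2 3:-→1 3:-→0 5:+→1 5:+→2 5:+→3 6:+→4 … peak 4.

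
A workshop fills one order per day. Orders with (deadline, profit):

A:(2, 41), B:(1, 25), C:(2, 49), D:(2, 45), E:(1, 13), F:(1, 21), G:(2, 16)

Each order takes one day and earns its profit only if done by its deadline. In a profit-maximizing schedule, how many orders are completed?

Sort by profit descending; place each in the latest free slot ≤ its deadline.
By profit: C(d2,49), D(d2,45), A(d2,41), B(d1,25), F(d1,21), G(d2,16), E(d1,13)
C→slot 2; D→slot 1; A skipped; B skipped; F skipped; G skipped; E skipped.
2 of 7 scheduled.

2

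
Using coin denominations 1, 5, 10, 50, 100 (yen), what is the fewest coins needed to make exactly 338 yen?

Greedy: take as many of the largest coin as possible, then repeat with the remainder.
338 − 3×100→38 − 3×10→8 − 1×5→3 − 3×1→0
Total coins = 3 + 3 + 1 + 3 = 10

10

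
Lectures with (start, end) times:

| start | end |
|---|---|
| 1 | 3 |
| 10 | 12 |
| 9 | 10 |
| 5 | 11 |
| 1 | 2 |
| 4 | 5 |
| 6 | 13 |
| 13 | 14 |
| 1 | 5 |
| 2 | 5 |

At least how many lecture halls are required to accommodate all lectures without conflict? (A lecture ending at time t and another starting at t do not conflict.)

3

Events (time:±→running): 1:+→1 1:+→2 1:+→3 … peak 3.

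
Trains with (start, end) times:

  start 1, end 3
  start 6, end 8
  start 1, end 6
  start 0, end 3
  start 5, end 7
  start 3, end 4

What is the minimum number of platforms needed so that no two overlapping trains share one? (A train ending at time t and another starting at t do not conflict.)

starts: [0, 1, 1, 3, 5, 6]
ends:   [3, 3, 4, 6, 7, 8]
s0→1 s1→2 s1→3  — peak 3.

3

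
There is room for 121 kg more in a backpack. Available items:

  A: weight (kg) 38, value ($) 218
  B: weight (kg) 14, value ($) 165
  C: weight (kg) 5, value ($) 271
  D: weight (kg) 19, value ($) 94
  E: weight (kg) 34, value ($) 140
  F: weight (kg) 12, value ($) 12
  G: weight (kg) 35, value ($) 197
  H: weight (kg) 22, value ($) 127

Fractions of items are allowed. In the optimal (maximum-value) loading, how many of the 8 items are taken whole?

5

Ratios (sorted): C 54.20, B 11.79, H 5.77, A 5.74, G 5.63, D 4.95, E 4.12, F 1.00
take C (5 @ 271); take B (14 @ 165); take H (22 @ 127); take A (38 @ 218); take G (35 @ 197); take 7/19 of D → 34.63. Capacity used 121/121.
5 item(s) taken whole; one partial (take 7/19 of D).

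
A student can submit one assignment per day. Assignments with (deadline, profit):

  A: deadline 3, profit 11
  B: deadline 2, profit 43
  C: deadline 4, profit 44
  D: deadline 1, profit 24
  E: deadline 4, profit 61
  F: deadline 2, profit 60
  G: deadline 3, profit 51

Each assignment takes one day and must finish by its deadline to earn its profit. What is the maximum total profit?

Sort by profit descending; place each in the latest free slot ≤ its deadline.
By profit: E(d4,61), F(d2,60), G(d3,51), C(d4,44), B(d2,43), D(d1,24), A(d3,11)
E→slot 4; F→slot 2; G→slot 3; C→slot 1; B skipped; D skipped; A skipped.
Profit = 44 + 60 + 51 + 61 = 216

216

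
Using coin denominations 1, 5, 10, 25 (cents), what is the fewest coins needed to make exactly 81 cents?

Greedy: take as many of the largest coin as possible, then repeat with the remainder.
81 = 3×25 + 1×5 + 1×1
Total coins = 3 + 1 + 1 = 5

5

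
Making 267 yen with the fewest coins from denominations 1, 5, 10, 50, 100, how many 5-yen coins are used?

1

Greedy: take as many of the largest coin as possible, then repeat with the remainder.
267 = 2×100 + 1×50 + 1×10 + 1×5 + 2×1
Count of 5: 1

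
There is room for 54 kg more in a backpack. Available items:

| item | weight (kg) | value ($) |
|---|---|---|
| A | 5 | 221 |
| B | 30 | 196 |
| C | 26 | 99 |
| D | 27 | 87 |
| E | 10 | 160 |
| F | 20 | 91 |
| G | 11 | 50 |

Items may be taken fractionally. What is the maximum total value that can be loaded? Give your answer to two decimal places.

617.95

Order: A (221/5=44.20) > E (160/10=16.00) > B (196/30=6.53) > F (91/20=4.55) > G (50/11=4.55) > C (99/26=3.81) > D (87/27=3.22)
Fill: take A (5 @ 221) → take E (10 @ 160) → take B (30 @ 196) → take 9/20 of F → 40.95; 54/54 used.
Total value = 617.95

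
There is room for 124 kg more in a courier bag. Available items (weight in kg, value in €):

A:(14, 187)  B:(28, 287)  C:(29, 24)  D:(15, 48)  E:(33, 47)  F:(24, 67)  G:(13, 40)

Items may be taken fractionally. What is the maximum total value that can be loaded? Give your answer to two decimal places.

671.73

Greedy by value/weight ratio, highest first.
Ratios (sorted): A 13.36, B 10.25, D 3.20, G 3.08, F 2.79, E 1.42, C 0.83
take A (14 @ 187); take B (28 @ 287); take D (15 @ 48); take G (13 @ 40); take F (24 @ 67); take 30/33 of E → 42.73. Capacity used 124/124.
Total value = 671.73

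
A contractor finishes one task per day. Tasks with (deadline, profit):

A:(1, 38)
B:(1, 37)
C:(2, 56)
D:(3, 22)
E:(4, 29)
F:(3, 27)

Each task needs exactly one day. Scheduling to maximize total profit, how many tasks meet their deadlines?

Take jobs in profit order; each goes to the latest open slot no later than its deadline.
Profit order: C=56 A=38 B=37 E=29 F=27 D=22
Assign: C→slot 2, A→slot 1, B skipped, E→slot 4, F→slot 3, D skipped.
Slots: [1:A] [2:C] [3:F] [4:E]
4 of 6 scheduled.

4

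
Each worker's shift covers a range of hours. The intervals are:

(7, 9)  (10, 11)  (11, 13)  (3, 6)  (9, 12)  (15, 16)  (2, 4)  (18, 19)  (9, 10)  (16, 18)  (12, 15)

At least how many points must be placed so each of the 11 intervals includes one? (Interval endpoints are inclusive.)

5

Sorted: [2,4] [3,6] [7,9] [9,10] [10,11] [9,12] [11,13] [12,15] [15,16] [16,18] [18,19]
{[2,4],[3,6]} hit by 4; {[7,9],[9,10]} hit by 9; {[10,11],[9,12],[11,13]} hit by 11; {[12,15],[15,16]} hit by 15; {[16,18],[18,19]} hit by 18.
Points: 4, 9, 11, 15, 18 (5 total).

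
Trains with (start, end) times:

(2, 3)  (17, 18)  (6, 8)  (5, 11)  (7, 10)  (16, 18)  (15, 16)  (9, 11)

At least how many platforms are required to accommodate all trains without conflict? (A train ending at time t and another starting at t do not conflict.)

3

The answer is the maximum number of intervals overlapping at any instant.
starts: [2, 5, 6, 7, 9, 15, 16, 17]
ends:   [3, 8, 10, 11, 11, 16, 18, 18]
s2→1 e3→0 s5→1 s6→2 s7→3  — peak 3.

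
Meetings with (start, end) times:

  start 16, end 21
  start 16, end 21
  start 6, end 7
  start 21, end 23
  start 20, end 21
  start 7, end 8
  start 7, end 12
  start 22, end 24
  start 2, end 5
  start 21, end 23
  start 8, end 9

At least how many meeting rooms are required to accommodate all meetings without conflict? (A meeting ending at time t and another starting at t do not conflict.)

3

Count concurrent intervals with a sweep; the peak is the room count.
Events (time:±→running): 2:+→1 5:-→0 6:+→1 7:-→0 7:+→1 7:+→2 8:-→1 8:+→2 9:-→1 12:-→0 16:+→1 16:+→2 20:+→3 … peak 3.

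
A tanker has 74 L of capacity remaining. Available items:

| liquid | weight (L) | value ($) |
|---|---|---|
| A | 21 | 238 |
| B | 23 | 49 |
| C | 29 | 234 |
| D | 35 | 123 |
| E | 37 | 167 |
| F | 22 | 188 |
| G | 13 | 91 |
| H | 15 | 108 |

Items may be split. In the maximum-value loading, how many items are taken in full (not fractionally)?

3

Order: A (238/21=11.33) > F (188/22=8.55) > C (234/29=8.07) > H (108/15=7.20) > G (91/13=7.00) > E (167/37=4.51) > D (123/35=3.51) > B (49/23=2.13)
Fill: take A (21 @ 238) → take F (22 @ 188) → take C (29 @ 234) → take 2/15 of H → 14.40; 74/74 used.
3 item(s) taken whole; one partial (take 2/15 of H).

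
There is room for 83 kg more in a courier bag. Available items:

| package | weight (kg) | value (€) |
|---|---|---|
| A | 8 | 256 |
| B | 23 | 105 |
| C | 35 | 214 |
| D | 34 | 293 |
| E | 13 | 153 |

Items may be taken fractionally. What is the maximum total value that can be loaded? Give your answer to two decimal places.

Sort by value per unit weight and fill in that order.
Order: A (256/8=32.00) > E (153/13=11.77) > D (293/34=8.62) > C (214/35=6.11) > B (105/23=4.57)
Fill: take A (8 @ 256) → take E (13 @ 153) → take D (34 @ 293) → take 28/35 of C → 171.20; 83/83 used.
Total value = 873.20

873.20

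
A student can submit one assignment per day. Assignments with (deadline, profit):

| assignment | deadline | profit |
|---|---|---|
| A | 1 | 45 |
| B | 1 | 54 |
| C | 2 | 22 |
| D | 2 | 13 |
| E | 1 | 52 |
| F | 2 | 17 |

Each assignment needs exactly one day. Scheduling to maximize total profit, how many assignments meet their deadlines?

2

By profit: B(d1,54), E(d1,52), A(d1,45), C(d2,22), F(d2,17), D(d2,13)
B→slot 1; E skipped; A skipped; C→slot 2; F skipped; D skipped.
2 of 6 scheduled.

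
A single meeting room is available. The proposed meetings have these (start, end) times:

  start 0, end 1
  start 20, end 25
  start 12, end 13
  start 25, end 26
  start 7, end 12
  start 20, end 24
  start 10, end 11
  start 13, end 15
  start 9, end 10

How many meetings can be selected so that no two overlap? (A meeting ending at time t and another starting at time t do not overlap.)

7

Sorted by end: (0,1)  (9,10)  (10,11)  (7,12)  (12,13)  (13,15)  (20,24)  (20,25)  (25,26)
take (0,1); take (9,10); take (10,11); take (12,13); take (13,15); take (20,24); take (25,26).
Selected 7 meetings.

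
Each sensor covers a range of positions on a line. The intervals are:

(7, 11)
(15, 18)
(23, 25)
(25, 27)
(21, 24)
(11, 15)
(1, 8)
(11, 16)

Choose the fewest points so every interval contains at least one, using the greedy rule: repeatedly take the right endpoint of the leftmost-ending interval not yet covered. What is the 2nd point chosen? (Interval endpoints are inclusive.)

Sort by right endpoint; whenever an interval is uncovered, place a point at its right end.
Sorted: [1,8] [7,11] [11,15] [11,16] [15,18] [21,24] [23,25] [25,27]
{[1,8],[7,11]} hit by 8; {[11,15],[11,16],[15,18]} hit by 15; {[21,24],[23,25]} hit by 24; {[25,27]} hit by 27.
Points: 8, 15, 24, 27 (4 total).

15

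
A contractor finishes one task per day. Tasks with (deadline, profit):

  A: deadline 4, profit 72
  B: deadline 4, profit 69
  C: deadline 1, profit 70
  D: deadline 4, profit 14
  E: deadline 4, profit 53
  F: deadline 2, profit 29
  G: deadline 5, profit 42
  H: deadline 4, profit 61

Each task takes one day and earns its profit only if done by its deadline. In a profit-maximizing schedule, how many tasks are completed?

Sort by profit descending; place each in the latest free slot ≤ its deadline.
By profit: A(d4,72), C(d1,70), B(d4,69), H(d4,61), E(d4,53), G(d5,42), F(d2,29), D(d4,14)
A→slot 4; C→slot 1; B→slot 3; H→slot 2; E skipped; G→slot 5; F skipped; D skipped.
5 of 8 scheduled.

5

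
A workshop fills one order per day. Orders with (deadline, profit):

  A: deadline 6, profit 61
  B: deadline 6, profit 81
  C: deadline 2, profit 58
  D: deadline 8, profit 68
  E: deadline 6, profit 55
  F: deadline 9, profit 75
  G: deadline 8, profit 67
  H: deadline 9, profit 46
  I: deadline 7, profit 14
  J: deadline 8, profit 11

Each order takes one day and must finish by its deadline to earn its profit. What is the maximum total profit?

Take jobs in profit order; each goes to the latest open slot no later than its deadline.
By profit: B(d6,81), F(d9,75), D(d8,68), G(d8,67), A(d6,61), C(d2,58), E(d6,55), H(d9,46), I(d7,14), J(d8,11)
B→slot 6; F→slot 9; D→slot 8; G→slot 7; A→slot 5; C→slot 2; E→slot 4; H→slot 3; I→slot 1; J skipped.
Profit = 14 + 58 + 46 + 55 + 61 + 81 + 67 + 68 + 75 = 525

525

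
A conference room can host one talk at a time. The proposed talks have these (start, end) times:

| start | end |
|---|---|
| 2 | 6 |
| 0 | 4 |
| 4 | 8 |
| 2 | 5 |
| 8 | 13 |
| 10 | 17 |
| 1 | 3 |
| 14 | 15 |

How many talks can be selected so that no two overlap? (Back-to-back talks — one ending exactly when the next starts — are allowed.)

4

Greedy by earliest finish: after sorting by end time, pick each interval compatible with the last pick.
By end time: (1,3), (0,4), (2,5), (2,6), (4,8), (8,13), (14,15), (10,17).
Pick (1,3); next start ≥ 3 → (4,8); next start ≥ 8 → (8,13); next start ≥ 13 → (14,15).
Selected 4 talks.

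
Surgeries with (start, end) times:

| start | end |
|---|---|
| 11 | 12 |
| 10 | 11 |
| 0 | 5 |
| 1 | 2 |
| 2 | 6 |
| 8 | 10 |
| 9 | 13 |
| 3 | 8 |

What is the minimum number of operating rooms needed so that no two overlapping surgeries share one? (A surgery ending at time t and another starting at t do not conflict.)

Count concurrent intervals with a sweep; the peak is the room count.
starts: [0, 1, 2, 3, 8, 9, 10, 11]
ends:   [2, 5, 6, 8, 10, 11, 12, 13]
s0→1 s1→2 e2→1 s2→2 s3→3  — peak 3.

3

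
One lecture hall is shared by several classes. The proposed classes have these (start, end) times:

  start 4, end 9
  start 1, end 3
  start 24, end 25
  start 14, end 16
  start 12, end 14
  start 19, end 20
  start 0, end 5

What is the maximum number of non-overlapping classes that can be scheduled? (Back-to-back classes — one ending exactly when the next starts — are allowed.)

6

Sorted by end: (1,3)  (0,5)  (4,9)  (12,14)  (14,16)  (19,20)  (24,25)
take (1,3); take (4,9); take (12,14); take (14,16); take (19,20); take (24,25).
Selected 6 classes.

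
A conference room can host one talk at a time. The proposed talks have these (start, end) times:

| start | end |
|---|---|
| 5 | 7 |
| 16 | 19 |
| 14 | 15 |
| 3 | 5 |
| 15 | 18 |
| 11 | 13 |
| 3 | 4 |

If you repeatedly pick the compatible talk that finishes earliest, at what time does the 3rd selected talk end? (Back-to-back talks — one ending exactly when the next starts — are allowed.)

13

Sorted by end: (3,4)  (3,5)  (5,7)  (11,13)  (14,15)  (15,18)  (16,19)
take (3,4); take (5,7); take (11,13); take (14,15); take (15,18).
Selected: (3,4) (5,7) (11,13) (14,15) (15,18)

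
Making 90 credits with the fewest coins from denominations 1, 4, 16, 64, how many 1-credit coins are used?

90 − 1×64→26 − 1×16→10 − 2×4→2 − 2×1→0
Count of 1: 2

2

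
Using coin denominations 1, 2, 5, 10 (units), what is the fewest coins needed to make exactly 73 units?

73 − 7×10→3 − 1×2→1 − 1×1→0
Total coins = 7 + 1 + 1 = 9

9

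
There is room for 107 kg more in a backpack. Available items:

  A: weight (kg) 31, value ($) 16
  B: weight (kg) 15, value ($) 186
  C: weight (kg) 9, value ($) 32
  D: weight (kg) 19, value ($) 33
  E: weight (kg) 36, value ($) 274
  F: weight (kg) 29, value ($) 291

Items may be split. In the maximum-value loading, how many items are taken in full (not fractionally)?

4

Greedy by value/weight ratio, highest first.
Ratios (sorted): B 12.40, F 10.03, E 7.61, C 3.56, D 1.74, A 0.52
take B (15 @ 186); take F (29 @ 291); take E (36 @ 274); take C (9 @ 32); take 18/19 of D → 31.26. Capacity used 107/107.
4 item(s) taken whole; one partial (take 18/19 of D).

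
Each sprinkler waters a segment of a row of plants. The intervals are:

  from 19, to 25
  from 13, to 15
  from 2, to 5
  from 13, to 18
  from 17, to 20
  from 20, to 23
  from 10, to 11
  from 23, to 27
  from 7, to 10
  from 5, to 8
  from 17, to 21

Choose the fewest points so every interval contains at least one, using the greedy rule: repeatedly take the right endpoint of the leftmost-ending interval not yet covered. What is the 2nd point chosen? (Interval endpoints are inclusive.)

By right end: [2,5]  [5,8]  [7,10]  [10,11]  [13,15]  [13,18]  [17,20]  [17,21]  [20,23]  [19,25]  [23,27]
[2,5] uncovered → point at 5; [7,10] uncovered → point at 10; [13,15] uncovered → point at 15; [17,20] uncovered → point at 20; [23,27] uncovered → point at 27.
Points: 5, 10, 15, 20, 27 (5 total).

10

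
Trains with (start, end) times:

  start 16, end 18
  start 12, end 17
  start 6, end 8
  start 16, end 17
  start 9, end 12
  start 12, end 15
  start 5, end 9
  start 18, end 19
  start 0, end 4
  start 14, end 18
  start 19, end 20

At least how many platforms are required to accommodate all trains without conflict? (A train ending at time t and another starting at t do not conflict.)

The answer is the maximum number of intervals overlapping at any instant.
starts: [0, 5, 6, 9, 12, 12, 14, 16, 16, 18, 19]
ends:   [4, 8, 9, 12, 15, 17, 17, 18, 18, 19, 20]
s0→1 e4→0 s5→1 s6→2 e8→1 e9→0 s9→1 e12→0 s12→1 s12→2 s14→3 e15→2 s16→3 s16→4  — peak 4.

4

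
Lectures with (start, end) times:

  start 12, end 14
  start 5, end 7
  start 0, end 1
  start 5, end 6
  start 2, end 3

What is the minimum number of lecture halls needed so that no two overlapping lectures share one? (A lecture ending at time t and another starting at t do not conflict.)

Events (time:±→running): 0:+→1 1:-→0 2:+→1 3:-→0 5:+→1 5:+→2 … peak 2.

2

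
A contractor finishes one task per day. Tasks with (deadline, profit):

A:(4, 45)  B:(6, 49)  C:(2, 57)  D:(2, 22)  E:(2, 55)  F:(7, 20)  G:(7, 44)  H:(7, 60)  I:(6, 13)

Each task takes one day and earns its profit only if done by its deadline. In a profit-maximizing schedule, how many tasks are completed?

Sort by profit descending; place each in the latest free slot ≤ its deadline.
Profit order: H=60 C=57 E=55 B=49 A=45 G=44 D=22 F=20 I=13
Assign: H→slot 7, C→slot 2, E→slot 1, B→slot 6, A→slot 4, G→slot 5, D skipped, F→slot 3, I skipped.
Slots: [1:E] [2:C] [3:F] [4:A] [5:G] [6:B] [7:H]
7 of 9 scheduled.

7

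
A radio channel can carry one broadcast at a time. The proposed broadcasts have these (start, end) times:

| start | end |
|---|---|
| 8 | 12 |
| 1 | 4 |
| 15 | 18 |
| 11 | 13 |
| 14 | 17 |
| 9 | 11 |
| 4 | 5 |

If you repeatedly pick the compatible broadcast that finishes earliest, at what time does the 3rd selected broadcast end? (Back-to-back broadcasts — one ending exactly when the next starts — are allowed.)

Greedy by earliest finish: after sorting by end time, pick each interval compatible with the last pick.
Sorted by end: (1,4)  (4,5)  (9,11)  (8,12)  (11,13)  (14,17)  (15,18)
take (1,4); take (4,5); take (9,11); take (11,13); take (14,17); skip (15,18).
Selected: (1,4) (4,5) (9,11) (11,13) (14,17)

11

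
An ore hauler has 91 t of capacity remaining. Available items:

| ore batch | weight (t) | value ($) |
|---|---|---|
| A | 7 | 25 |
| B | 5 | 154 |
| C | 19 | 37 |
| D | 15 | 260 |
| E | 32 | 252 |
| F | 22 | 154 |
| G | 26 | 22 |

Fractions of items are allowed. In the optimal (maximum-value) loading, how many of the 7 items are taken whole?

Sort by value per unit weight and fill in that order.
Order: B (154/5=30.80) > D (260/15=17.33) > E (252/32=7.88) > F (154/22=7.00) > A (25/7=3.57) > C (37/19=1.95) > G (22/26=0.85)
Fill: take B (5 @ 154) → take D (15 @ 260) → take E (32 @ 252) → take F (22 @ 154) → take A (7 @ 25) → take 10/19 of C → 19.47; 91/91 used.
5 item(s) taken whole; one partial (take 10/19 of C).

5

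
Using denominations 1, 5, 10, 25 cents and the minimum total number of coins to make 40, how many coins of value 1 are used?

0

40 = 1×25 + 1×10 + 1×5
Count of 1: 0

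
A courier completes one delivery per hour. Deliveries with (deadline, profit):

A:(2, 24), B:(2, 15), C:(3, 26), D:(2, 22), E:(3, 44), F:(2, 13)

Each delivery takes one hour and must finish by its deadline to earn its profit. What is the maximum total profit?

By profit: E(d3,44), C(d3,26), A(d2,24), D(d2,22), B(d2,15), F(d2,13)
E→slot 3; C→slot 2; A→slot 1; D skipped; B skipped; F skipped.
Profit = 24 + 26 + 44 = 94

94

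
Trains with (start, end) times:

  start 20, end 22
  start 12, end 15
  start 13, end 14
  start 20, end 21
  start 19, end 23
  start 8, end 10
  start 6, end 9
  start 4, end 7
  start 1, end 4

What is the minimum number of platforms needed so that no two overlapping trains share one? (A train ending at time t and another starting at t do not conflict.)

3

starts: [1, 4, 6, 8, 12, 13, 19, 20, 20]
ends:   [4, 7, 9, 10, 14, 15, 21, 22, 23]
s1→1 e4→0 s4→1 s6→2 e7→1 s8→2 e9→1 e10→0 s12→1 s13→2 e14→1 e15→0 s19→1 s20→2 s20→3  — peak 3.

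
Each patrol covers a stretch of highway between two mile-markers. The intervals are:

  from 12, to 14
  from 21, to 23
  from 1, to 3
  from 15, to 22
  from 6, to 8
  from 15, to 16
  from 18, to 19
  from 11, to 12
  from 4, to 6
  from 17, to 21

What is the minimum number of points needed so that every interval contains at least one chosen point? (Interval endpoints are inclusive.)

Process intervals by earliest right end; each time one isn't hit yet, stab at its right endpoint.
Sorted: [1,3] [4,6] [6,8] [11,12] [12,14] [15,16] [18,19] [17,21] [15,22] [21,23]
{[1,3]} hit by 3; {[4,6],[6,8]} hit by 6; {[11,12],[12,14]} hit by 12; {[15,16]} hit by 16; {[18,19],[17,21],[15,22]} hit by 19; {[21,23]} hit by 23.
Points: 3, 6, 12, 16, 19, 23 (6 total).

6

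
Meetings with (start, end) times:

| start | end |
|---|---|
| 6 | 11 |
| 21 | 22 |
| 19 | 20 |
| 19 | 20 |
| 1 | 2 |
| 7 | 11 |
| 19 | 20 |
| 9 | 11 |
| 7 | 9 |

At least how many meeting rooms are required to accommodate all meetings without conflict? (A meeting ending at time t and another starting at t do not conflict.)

starts: [1, 6, 7, 7, 9, 19, 19, 19, 21]
ends:   [2, 9, 11, 11, 11, 20, 20, 20, 22]
s1→1 e2→0 s6→1 s7→2 s7→3  — peak 3.

3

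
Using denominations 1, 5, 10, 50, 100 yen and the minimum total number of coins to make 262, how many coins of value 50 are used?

1

262 = 2×100 + 1×50 + 1×10 + 2×1
Count of 50: 1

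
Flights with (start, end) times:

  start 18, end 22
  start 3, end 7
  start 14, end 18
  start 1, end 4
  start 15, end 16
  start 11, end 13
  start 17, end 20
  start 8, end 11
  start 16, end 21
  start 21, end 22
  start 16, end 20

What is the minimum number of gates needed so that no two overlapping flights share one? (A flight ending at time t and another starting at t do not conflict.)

Count concurrent intervals with a sweep; the peak is the room count.
starts: [1, 3, 8, 11, 14, 15, 16, 16, 17, 18, 21]
ends:   [4, 7, 11, 13, 16, 18, 20, 20, 21, 22, 22]
s1→1 s3→2 e4→1 e7→0 s8→1 e11→0 s11→1 e13→0 s14→1 s15→2 e16→1 s16→2 s16→3 s17→4  — peak 4.

4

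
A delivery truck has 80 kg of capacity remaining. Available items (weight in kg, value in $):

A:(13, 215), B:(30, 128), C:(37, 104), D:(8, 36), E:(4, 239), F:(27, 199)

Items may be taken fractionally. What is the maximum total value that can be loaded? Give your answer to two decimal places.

Sort by value per unit weight and fill in that order.
Order: E (239/4=59.75) > A (215/13=16.54) > F (199/27=7.37) > D (36/8=4.50) > B (128/30=4.27) > C (104/37=2.81)
Fill: take E (4 @ 239) → take A (13 @ 215) → take F (27 @ 199) → take D (8 @ 36) → take 28/30 of B → 119.47; 80/80 used.
Total value = 808.47

808.47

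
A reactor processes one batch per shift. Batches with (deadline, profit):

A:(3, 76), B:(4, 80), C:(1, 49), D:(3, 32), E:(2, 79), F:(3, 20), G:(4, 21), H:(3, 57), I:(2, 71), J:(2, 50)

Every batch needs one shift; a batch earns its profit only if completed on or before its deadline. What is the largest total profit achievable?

Sort by profit descending; place each in the latest free slot ≤ its deadline.
By profit: B(d4,80), E(d2,79), A(d3,76), I(d2,71), H(d3,57), J(d2,50), C(d1,49), D(d3,32), G(d4,21), F(d3,20)
B→slot 4; E→slot 2; A→slot 3; I→slot 1; H skipped; J skipped; C skipped; D skipped; G skipped; F skipped.
Profit = 71 + 79 + 76 + 80 = 306

306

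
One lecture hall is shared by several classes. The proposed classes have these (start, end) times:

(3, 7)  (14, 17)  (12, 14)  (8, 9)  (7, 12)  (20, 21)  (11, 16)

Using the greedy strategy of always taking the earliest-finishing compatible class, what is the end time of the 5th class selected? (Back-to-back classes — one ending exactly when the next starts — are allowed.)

Sort by end time and greedily take each interval whose start is ≥ the last chosen end.
Sorted by end: (3,7)  (8,9)  (7,12)  (12,14)  (11,16)  (14,17)  (20,21)
take (3,7); take (8,9); skip (7,12); take (12,14); skip (11,16); take (14,17); take (20,21).
Selected: (3,7) (8,9) (12,14) (14,17) (20,21)

21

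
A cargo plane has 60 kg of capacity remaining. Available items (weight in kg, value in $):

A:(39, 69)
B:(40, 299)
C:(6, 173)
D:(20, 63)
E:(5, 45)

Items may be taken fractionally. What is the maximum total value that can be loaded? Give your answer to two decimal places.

545.35

Ratios (sorted): C 28.83, E 9.00, B 7.47, D 3.15, A 1.77
take C (6 @ 173); take E (5 @ 45); take B (40 @ 299); take 9/20 of D → 28.35. Capacity used 60/60.
Total value = 545.35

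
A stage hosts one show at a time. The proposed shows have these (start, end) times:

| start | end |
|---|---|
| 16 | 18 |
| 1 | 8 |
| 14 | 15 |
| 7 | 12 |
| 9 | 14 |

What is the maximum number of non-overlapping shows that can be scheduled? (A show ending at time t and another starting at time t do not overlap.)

4

By end time: (1,8), (7,12), (9,14), (14,15), (16,18).
Pick (1,8); next start ≥ 8 → (9,14); next start ≥ 14 → (14,15); next start ≥ 15 → (16,18).
Selected 4 shows.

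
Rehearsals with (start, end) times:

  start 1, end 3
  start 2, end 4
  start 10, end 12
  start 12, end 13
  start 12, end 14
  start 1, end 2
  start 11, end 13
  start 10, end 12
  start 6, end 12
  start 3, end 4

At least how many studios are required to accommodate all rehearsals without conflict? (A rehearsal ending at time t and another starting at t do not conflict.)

4

The answer is the maximum number of intervals overlapping at any instant.
starts: [1, 1, 2, 3, 6, 10, 10, 11, 12, 12]
ends:   [2, 3, 4, 4, 12, 12, 12, 13, 13, 14]
s1→1 s1→2 e2→1 s2→2 e3→1 s3→2 e4→1 e4→0 s6→1 s10→2 s10→3 s11→4  — peak 4.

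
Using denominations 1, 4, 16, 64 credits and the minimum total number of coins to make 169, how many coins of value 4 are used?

169 − 2×64→41 − 2×16→9 − 2×4→1 − 1×1→0
Count of 4: 2

2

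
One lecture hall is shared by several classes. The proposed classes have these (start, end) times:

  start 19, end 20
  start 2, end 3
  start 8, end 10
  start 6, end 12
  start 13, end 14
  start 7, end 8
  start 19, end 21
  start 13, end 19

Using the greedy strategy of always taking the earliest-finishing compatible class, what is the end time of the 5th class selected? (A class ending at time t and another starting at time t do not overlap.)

Sort by end time and greedily take each interval whose start is ≥ the last chosen end.
Sorted by end: (2,3)  (7,8)  (8,10)  (6,12)  (13,14)  (13,19)  (19,20)  (19,21)
take (2,3); take (7,8); take (8,10); skip (6,12); take (13,14); skip (13,19); take (19,20).
Selected: (2,3) (7,8) (8,10) (13,14) (19,20)

20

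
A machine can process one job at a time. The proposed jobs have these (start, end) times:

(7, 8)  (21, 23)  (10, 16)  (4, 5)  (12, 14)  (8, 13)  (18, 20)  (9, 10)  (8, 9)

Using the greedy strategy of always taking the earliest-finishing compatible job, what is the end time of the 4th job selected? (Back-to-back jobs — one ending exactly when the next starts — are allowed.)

10

Sorted by end: (4,5)  (7,8)  (8,9)  (9,10)  (8,13)  (12,14)  (10,16)  (18,20)  (21,23)
take (4,5); take (7,8); take (8,9); take (9,10); take (12,14); skip (10,16); take (18,20); take (21,23).
Selected: (4,5) (7,8) (8,9) (9,10) (12,14) (18,20) (21,23)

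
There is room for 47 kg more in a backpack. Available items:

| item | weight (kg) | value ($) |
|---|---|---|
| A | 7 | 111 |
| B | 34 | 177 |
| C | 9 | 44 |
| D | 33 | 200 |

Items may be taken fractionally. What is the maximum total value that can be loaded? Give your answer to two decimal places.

347.44

Ratios (sorted): A 15.86, D 6.06, B 5.21, C 4.89
take A (7 @ 111); take D (33 @ 200); take 7/34 of B → 36.44. Capacity used 47/47.
Total value = 347.44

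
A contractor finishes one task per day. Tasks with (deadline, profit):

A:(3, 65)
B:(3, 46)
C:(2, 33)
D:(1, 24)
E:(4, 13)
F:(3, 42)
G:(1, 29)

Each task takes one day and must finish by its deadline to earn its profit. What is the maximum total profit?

Take jobs in profit order; each goes to the latest open slot no later than its deadline.
By profit: A(d3,65), B(d3,46), F(d3,42), C(d2,33), G(d1,29), D(d1,24), E(d4,13)
A→slot 3; B→slot 2; F→slot 1; C skipped; G skipped; D skipped; E→slot 4.
Profit = 42 + 46 + 65 + 13 = 166

166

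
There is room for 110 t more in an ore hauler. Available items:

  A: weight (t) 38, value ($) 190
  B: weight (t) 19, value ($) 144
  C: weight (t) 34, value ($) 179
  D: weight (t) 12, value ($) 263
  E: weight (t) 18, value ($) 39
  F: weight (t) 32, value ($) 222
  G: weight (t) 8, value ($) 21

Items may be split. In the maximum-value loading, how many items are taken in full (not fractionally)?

4

Sort by value per unit weight and fill in that order.
Order: D (263/12=21.92) > B (144/19=7.58) > F (222/32=6.94) > C (179/34=5.26) > A (190/38=5.00) > G (21/8=2.62) > E (39/18=2.17)
Fill: take D (12 @ 263) → take B (19 @ 144) → take F (32 @ 222) → take C (34 @ 179) → take 13/38 of A → 65.00; 110/110 used.
4 item(s) taken whole; one partial (take 13/38 of A).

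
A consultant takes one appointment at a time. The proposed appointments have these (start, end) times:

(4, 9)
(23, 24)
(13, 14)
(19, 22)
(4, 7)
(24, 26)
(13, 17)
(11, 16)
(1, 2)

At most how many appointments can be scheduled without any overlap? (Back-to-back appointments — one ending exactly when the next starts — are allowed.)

Greedy by earliest finish: after sorting by end time, pick each interval compatible with the last pick.
Sorted by end: (1,2)  (4,7)  (4,9)  (13,14)  (11,16)  (13,17)  (19,22)  (23,24)  (24,26)
take (1,2); take (4,7); skip (4,9); take (13,14); skip (11,16); skip (13,17); take (19,22); take (23,24); take (24,26).
Selected 6 appointments.

6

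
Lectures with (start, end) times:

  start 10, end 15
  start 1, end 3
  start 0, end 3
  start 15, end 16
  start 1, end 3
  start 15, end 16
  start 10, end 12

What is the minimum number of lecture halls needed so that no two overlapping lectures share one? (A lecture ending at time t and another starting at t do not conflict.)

3

The answer is the maximum number of intervals overlapping at any instant.
Events (time:±→running): 0:+→1 1:+→2 1:+→3 … peak 3.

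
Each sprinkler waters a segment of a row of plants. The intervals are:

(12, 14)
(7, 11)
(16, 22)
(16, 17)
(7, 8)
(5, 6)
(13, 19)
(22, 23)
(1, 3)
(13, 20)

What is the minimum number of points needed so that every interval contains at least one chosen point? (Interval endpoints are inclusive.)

Process intervals by earliest right end; each time one isn't hit yet, stab at its right endpoint.
Sorted: [1,3] [5,6] [7,8] [7,11] [12,14] [16,17] [13,19] [13,20] [16,22] [22,23]
{[1,3]} hit by 3; {[5,6]} hit by 6; {[7,8],[7,11]} hit by 8; {[12,14]} hit by 14; {[16,17],[13,19],[13,20],[16,22]} hit by 17; {[22,23]} hit by 23.
Points: 3, 6, 8, 14, 17, 23 (6 total).

6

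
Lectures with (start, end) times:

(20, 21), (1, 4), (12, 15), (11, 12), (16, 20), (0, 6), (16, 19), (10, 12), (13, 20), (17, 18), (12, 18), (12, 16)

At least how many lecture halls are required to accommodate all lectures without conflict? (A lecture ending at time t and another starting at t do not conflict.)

Count concurrent intervals with a sweep; the peak is the room count.
starts: [0, 1, 10, 11, 12, 12, 12, 13, 16, 16, 17, 20]
ends:   [4, 6, 12, 12, 15, 16, 18, 18, 19, 20, 20, 21]
s0→1 s1→2 e4→1 e6→0 s10→1 s11→2 e12→1 e12→0 s12→1 s12→2 s12→3 s13→4 e15→3 e16→2 s16→3 s16→4 s17→5  — peak 5.

5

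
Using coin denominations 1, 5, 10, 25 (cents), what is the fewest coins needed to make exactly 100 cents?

4

Use the largest denomination that fits, subtract, and repeat.
100 = 4×25
Total coins = 4 = 4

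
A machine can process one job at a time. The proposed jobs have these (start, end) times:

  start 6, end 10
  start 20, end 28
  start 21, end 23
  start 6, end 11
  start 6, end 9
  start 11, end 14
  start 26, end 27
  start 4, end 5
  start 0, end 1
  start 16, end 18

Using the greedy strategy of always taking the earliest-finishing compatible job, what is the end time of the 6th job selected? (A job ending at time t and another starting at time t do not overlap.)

23

By end time: (0,1), (4,5), (6,9), (6,10), (6,11), (11,14), (16,18), (21,23), (26,27), (20,28).
Pick (0,1); next start ≥ 1 → (4,5); next start ≥ 5 → (6,9); next start ≥ 9 → (11,14); next start ≥ 14 → (16,18); next start ≥ 18 → (21,23); next start ≥ 23 → (26,27).
Selected: (0,1) (4,5) (6,9) (11,14) (16,18) (21,23) (26,27)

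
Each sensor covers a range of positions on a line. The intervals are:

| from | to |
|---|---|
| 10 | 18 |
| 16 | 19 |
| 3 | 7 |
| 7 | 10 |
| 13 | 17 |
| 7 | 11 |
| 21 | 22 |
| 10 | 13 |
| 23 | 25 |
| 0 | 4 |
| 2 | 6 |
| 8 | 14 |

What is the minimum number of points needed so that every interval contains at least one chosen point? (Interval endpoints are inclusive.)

5

Process intervals by earliest right end; each time one isn't hit yet, stab at its right endpoint.
Sorted: [0,4] [2,6] [3,7] [7,10] [7,11] [10,13] [8,14] [13,17] [10,18] [16,19] [21,22] [23,25]
{[0,4],[2,6],[3,7]} hit by 4; {[7,10],[7,11],[10,13],[8,14]} hit by 10; {[13,17],[10,18],[16,19]} hit by 17; {[21,22]} hit by 22; {[23,25]} hit by 25.
Points: 4, 10, 17, 22, 25 (5 total).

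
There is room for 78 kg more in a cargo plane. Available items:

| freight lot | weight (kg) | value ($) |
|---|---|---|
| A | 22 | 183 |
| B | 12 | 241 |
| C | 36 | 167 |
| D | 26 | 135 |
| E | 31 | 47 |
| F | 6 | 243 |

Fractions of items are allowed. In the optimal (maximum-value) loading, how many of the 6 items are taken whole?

Sort by value per unit weight and fill in that order.
Ratios (sorted): F 40.50, B 20.08, A 8.32, D 5.19, C 4.64, E 1.52
take F (6 @ 243); take B (12 @ 241); take A (22 @ 183); take D (26 @ 135); take 12/36 of C → 55.67. Capacity used 78/78.
4 item(s) taken whole; one partial (take 12/36 of C).

4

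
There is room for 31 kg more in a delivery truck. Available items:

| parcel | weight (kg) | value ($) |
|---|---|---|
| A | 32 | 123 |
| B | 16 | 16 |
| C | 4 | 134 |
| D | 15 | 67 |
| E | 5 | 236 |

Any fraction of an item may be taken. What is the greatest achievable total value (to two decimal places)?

Ratios (sorted): E 47.20, C 33.50, D 4.47, A 3.84, B 1.00
take E (5 @ 236); take C (4 @ 134); take D (15 @ 67); take 7/32 of A → 26.91. Capacity used 31/31.
Total value = 463.91

463.91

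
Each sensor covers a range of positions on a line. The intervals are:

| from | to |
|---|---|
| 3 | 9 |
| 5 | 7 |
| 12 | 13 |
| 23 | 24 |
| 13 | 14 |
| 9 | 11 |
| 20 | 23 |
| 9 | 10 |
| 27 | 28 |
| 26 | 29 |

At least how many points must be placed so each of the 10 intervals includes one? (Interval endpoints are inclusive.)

Process intervals by earliest right end; each time one isn't hit yet, stab at its right endpoint.
By right end: [5,7]  [3,9]  [9,10]  [9,11]  [12,13]  [13,14]  [20,23]  [23,24]  [27,28]  [26,29]
[5,7] uncovered → point at 7; [9,10] uncovered → point at 10; [12,13] uncovered → point at 13; [20,23] uncovered → point at 23; [27,28] uncovered → point at 28.
Points: 7, 10, 13, 23, 28 (5 total).

5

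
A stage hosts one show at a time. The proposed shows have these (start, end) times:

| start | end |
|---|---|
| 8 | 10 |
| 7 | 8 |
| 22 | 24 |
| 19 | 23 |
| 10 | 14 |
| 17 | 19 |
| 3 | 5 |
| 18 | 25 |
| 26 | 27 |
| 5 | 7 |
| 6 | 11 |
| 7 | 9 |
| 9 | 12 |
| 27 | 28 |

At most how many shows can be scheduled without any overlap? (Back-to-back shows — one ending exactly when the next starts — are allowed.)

9

Sorted by end: (3,5)  (5,7)  (7,8)  (7,9)  (8,10)  (6,11)  (9,12)  (10,14)  (17,19)  (19,23)  (22,24)  (18,25)  (26,27)  (27,28)
take (3,5); take (5,7); take (7,8); skip (7,9); take (8,10); skip (6,11); skip (9,12); take (10,14); take (17,19); take (19,23); take (26,27); take (27,28).
Selected 9 shows.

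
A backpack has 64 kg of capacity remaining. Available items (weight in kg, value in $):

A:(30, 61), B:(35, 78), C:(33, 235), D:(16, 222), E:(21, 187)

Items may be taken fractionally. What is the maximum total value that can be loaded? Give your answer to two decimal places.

601.27

Sort by value per unit weight and fill in that order.
Order: D (222/16=13.88) > E (187/21=8.90) > C (235/33=7.12) > B (78/35=2.23) > A (61/30=2.03)
Fill: take D (16 @ 222) → take E (21 @ 187) → take 27/33 of C → 192.27; 64/64 used.
Total value = 601.27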